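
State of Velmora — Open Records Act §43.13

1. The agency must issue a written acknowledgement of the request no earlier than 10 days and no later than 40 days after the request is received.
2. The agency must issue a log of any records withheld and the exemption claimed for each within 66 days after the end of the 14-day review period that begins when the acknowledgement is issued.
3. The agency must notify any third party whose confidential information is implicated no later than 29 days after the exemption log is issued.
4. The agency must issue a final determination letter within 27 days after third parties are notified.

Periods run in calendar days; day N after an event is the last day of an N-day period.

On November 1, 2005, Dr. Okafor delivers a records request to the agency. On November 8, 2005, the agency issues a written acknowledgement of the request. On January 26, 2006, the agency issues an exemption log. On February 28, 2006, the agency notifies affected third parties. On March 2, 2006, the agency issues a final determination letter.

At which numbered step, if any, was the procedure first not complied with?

Step 1 — 10 and 40 days from November 1, 2005 (when the request is received) are November 11, 2005 and December 11, 2005 respectively; done November 8, 2005 — 3 days before the window opened.
No need to go further; step 1 was not satisfied.

Step 1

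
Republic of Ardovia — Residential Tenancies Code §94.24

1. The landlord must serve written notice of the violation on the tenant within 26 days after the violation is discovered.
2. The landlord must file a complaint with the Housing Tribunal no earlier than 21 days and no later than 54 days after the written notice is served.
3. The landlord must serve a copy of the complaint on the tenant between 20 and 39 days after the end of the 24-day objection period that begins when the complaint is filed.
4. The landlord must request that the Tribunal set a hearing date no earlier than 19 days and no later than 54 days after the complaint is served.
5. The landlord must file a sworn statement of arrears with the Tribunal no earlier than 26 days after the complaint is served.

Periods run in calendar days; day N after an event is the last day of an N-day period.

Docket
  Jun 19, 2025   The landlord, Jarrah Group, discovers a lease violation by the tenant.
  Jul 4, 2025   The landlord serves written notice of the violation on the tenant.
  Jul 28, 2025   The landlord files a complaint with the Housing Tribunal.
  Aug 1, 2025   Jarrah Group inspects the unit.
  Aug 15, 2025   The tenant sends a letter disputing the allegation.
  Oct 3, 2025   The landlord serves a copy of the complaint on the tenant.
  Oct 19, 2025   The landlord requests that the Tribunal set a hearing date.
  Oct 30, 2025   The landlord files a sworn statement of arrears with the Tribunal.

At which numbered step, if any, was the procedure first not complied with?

Step 3

Step 1 — counting 26 days from Jun 19, 2025 (when the violation is discovered) gives a deadline of Jul 15, 2025; completed Jul 4, 2025, before the deadline.
Step 2 — 21 and 54 days from Jul 4, 2025 (when the written notice is served) are Jul 25, 2025 and Aug 27, 2025 respectively; done Jul 28, 2025 — within the window.
Step 3 — 20 and 39 days from Aug 21, 2025 (end of the 24-day objection period, which began when the complaint is filed on Jul 28, 2025) are Sep 10, 2025 and Sep 29, 2025 respectively; Oct 3, 2025 is 4 days past the end of the window.
No need to go further; step 3 was not satisfied.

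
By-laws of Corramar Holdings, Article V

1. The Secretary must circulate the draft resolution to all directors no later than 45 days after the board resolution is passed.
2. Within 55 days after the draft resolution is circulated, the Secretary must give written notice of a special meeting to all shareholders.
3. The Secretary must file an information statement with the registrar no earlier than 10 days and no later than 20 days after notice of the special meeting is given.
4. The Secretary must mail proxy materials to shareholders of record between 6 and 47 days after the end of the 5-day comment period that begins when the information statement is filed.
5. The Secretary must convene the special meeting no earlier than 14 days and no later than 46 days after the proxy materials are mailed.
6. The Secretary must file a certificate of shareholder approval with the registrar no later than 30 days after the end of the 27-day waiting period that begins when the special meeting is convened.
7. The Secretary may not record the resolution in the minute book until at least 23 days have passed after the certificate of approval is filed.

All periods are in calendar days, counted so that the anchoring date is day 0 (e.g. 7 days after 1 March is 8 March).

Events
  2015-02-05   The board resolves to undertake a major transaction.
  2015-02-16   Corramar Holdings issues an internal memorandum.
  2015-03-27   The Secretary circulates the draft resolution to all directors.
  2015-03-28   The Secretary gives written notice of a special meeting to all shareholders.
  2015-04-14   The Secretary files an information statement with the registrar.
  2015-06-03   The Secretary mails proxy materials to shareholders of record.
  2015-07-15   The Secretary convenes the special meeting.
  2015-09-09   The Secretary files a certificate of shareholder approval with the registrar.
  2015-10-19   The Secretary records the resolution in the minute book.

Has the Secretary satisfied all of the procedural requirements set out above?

No

Step 1 — counting 45 days from 2015-02-05 (when the board resolution is passed) gives a deadline of 2015-03-22; not done until 2015-03-27, 5 days after the deadline.
No need to go further; step 1 was not satisfied.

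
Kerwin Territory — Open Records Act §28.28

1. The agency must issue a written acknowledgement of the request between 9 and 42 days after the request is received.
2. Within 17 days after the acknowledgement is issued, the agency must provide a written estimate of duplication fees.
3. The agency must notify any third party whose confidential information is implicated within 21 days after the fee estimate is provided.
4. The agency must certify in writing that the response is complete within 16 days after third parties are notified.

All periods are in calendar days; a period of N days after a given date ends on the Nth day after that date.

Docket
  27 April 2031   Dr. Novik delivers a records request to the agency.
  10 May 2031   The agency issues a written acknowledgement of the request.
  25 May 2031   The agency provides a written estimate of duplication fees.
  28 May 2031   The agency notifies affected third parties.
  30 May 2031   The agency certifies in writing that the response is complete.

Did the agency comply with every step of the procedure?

Yes

Step 1 — 9 and 42 days from 27 April 2031 (when the request is received) are 6 May 2031 and 8 June 2031 respectively; 10 May 2031 falls inside that range.
Step 2 — counting 17 days from 10 May 2031 (when the acknowledgement is issued) gives a deadline of 27 May 2031; done 25 May 2031 — timely.
Step 3 — counting 21 days from 25 May 2031 (when the fee estimate is provided) gives a deadline of 15 June 2031; completed 28 May 2031, before the deadline.
Step 4 — counting 16 days from 28 May 2031 (when third parties are notified) gives a deadline of 13 June 2031; done 30 May 2031 — timely.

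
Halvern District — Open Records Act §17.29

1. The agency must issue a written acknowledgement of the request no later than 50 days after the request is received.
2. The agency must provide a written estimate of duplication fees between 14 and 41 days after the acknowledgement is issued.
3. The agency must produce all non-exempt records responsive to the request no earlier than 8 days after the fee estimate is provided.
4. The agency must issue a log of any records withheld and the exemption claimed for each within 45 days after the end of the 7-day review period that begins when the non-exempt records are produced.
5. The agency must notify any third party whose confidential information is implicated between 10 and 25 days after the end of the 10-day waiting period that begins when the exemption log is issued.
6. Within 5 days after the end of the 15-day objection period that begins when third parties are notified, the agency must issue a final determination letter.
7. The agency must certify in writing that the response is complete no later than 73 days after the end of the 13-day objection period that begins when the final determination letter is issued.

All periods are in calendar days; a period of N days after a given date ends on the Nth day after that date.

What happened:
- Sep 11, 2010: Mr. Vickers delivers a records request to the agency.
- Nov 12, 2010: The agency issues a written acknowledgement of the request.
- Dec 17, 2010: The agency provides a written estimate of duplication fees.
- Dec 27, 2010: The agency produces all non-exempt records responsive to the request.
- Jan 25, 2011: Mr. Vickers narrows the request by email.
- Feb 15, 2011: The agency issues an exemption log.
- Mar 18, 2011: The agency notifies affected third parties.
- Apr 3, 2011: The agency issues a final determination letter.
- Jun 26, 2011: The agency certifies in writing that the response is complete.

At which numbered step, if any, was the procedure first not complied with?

Step 1: 50 days after Sep 11, 2010 (when the request is received) is Oct 31, 2010; done Nov 12, 2010 — 12 days late.

Step 1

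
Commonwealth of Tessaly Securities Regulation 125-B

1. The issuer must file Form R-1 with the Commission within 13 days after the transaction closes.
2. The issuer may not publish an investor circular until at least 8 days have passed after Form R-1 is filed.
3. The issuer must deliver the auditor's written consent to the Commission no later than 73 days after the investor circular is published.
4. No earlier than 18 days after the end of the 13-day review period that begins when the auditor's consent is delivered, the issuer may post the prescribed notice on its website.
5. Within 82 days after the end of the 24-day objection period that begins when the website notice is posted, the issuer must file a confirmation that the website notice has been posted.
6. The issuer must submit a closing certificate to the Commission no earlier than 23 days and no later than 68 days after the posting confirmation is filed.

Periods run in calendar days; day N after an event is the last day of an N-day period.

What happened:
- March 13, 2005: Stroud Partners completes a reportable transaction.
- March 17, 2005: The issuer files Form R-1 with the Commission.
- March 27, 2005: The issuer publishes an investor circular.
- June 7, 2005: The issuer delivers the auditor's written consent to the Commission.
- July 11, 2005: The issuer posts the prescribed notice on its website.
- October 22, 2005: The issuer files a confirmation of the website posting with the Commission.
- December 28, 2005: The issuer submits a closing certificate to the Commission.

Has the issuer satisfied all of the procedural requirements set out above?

Step 1 — counting 13 days from March 13, 2005 (when the transaction closes) gives a deadline of March 26, 2005; March 17, 2005 is within that limit.
Step 2 — must wait 8 days from March 17, 2005 (when Form R-1 is filed), so not before March 25, 2005; done March 27, 2005, after the minimum wait.
Step 3 — counting 73 days from March 27, 2005 (when the investor circular is published) gives a deadline of June 8, 2005; done June 7, 2005 — timely.
Step 4 — must wait 18 days from June 20, 2005 (end of the 13-day review period, which began when the auditor's consent is delivered on June 7, 2005), so not before July 8, 2005; done July 11, 2005, after the minimum wait.
Step 5 — counting 82 days from August 4, 2005 (end of the 24-day objection period, which began when the website notice is posted on July 11, 2005) gives a deadline of October 25, 2005; October 22, 2005 is within that limit.
Step 6 — 23 and 68 days from October 22, 2005 (when the posting confirmation is filed) are November 14, 2005 and December 29, 2005 respectively; done December 28, 2005, which is between those dates.

Yes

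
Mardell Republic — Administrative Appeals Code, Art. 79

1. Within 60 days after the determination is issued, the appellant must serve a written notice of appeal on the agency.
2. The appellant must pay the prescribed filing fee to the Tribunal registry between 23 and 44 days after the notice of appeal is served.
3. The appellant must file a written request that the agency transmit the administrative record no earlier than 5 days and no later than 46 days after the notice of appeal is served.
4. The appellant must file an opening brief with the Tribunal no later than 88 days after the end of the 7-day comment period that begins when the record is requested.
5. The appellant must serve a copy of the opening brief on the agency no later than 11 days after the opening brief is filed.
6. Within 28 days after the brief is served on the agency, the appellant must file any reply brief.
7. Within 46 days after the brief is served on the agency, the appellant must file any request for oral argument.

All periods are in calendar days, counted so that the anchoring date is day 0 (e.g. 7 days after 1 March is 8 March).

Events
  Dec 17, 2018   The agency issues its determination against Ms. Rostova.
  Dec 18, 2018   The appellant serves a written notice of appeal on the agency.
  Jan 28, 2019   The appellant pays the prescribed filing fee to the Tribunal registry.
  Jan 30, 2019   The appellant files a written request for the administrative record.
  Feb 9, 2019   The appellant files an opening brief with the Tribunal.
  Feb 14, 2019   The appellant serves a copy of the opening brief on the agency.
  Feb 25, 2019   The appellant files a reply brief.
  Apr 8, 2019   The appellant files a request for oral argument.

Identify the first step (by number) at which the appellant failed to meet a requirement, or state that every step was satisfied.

Step 7

(1) due by Dec 17, 2018 + 60 days = Feb 15, 2019; completed Dec 18, 2018, before the deadline.
(2) the permitted window runs from Dec 18, 2018 + 23 = Jan 10, 2019 to Dec 18, 2018 + 44 = Jan 31, 2019; done Jan 28, 2019 — within the window.
(3) the permitted window runs from Dec 18, 2018 + 5 = Dec 23, 2018 to Dec 18, 2018 + 46 = Feb 2, 2019; Jan 30, 2019 falls inside that range.
(4) due by Feb 6, 2019 + 88 days = May 5, 2019; done Feb 9, 2019 — timely.
(5) due by Feb 9, 2019 + 11 days = Feb 20, 2019; completed Feb 14, 2019, before the deadline.
(6) due by Feb 14, 2019 + 28 days = Mar 14, 2019; completed Feb 25, 2019, before the deadline.
(7) due by Feb 14, 2019 + 46 days = Apr 1, 2019; not done until Apr 8, 2019, 7 days after the deadline.
Later steps need not be reached.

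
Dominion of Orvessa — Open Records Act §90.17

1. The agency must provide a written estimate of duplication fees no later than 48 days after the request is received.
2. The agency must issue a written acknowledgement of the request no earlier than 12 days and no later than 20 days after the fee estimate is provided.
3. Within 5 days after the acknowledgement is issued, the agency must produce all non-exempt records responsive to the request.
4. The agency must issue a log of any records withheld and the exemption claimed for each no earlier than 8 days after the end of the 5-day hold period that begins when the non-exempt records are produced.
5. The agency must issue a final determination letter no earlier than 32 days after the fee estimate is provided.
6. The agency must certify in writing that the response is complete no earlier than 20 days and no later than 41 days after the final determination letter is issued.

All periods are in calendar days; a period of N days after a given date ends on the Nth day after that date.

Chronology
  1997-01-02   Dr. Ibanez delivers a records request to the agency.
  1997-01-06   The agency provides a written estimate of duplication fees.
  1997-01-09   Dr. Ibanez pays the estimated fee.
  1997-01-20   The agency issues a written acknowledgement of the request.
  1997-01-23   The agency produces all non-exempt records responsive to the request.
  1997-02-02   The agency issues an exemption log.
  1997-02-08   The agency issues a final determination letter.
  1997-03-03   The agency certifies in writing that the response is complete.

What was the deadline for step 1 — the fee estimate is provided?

Step 1 runs from 1997-01-02, when the request is received. 48 days after 1997-01-02 is 1997-02-19.

1997-02-19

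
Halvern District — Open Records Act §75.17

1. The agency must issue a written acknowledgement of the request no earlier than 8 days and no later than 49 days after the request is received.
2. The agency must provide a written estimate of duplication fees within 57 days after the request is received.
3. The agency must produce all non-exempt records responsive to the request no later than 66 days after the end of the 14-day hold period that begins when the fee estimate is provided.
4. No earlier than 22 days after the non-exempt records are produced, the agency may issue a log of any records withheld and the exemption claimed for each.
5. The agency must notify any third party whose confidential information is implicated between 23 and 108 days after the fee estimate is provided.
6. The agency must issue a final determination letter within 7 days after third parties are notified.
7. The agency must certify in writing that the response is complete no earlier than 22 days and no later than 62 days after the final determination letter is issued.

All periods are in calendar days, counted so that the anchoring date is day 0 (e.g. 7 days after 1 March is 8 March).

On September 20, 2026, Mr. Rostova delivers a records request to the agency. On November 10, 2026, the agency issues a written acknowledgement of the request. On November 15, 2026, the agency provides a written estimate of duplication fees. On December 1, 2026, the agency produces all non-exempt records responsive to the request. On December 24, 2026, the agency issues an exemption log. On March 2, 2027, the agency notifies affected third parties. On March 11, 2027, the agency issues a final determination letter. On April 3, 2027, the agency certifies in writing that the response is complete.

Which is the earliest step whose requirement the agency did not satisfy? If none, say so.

Step 1

(1) the permitted window runs from September 20, 2026 + 8 = September 28, 2026 to September 20, 2026 + 49 = November 8, 2026; November 10, 2026 is 2 days past the end of the window.
That is the first point of non-compliance.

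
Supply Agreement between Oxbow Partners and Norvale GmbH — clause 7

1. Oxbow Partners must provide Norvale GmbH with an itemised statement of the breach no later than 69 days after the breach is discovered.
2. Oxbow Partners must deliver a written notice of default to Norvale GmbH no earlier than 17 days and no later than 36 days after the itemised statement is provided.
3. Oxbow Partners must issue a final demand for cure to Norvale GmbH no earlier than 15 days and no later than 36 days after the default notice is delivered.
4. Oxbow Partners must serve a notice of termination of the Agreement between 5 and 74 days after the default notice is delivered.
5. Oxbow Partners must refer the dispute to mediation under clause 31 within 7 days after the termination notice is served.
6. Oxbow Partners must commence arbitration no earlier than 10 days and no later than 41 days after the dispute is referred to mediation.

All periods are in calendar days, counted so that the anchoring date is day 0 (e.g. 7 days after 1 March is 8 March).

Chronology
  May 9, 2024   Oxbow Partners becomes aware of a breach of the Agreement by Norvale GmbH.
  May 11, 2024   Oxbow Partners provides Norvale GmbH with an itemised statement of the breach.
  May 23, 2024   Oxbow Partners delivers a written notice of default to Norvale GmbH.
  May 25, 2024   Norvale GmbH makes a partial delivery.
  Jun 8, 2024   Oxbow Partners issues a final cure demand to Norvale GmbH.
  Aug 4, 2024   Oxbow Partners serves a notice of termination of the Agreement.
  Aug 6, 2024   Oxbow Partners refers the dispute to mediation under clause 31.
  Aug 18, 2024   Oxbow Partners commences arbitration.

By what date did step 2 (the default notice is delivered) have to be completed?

Step 2 runs from May 11, 2024, when the itemised statement is provided. The window is 17–36 days after May 11, 2024; it closes on Jun 16, 2024.

Jun 16, 2024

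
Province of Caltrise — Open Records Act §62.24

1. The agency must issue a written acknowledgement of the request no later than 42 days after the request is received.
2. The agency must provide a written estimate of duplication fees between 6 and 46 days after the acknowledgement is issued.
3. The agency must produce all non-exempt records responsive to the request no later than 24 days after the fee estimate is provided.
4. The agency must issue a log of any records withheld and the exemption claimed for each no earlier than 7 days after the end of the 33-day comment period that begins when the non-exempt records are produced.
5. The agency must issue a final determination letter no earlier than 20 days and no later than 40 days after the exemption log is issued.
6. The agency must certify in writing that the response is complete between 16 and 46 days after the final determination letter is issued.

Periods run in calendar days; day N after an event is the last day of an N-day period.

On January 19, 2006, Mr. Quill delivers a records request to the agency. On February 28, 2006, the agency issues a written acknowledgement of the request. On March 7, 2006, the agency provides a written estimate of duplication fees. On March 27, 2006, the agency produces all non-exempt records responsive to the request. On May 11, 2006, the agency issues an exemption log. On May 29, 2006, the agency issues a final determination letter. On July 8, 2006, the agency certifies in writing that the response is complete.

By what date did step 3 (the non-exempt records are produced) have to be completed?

March 31, 2006

Step 3 runs from March 7, 2006, when the fee estimate is provided. 24 days after March 7, 2006 is March 31, 2006.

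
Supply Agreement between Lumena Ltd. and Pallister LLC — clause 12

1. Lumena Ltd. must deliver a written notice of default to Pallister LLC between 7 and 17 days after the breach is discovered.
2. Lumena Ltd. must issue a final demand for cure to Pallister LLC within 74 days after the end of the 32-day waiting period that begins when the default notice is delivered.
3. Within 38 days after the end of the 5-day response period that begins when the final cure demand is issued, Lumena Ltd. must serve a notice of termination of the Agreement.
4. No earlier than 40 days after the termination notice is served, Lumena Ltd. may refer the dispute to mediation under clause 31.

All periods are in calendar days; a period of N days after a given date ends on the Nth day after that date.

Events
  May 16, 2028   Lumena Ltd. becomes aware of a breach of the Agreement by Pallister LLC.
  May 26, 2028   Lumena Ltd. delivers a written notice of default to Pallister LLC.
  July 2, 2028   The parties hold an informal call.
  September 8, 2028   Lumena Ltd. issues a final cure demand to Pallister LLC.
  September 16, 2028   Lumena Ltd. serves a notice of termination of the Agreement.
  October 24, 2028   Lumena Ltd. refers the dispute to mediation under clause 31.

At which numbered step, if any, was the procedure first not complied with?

Step 1: the window is 7–17 days after May 16, 2028 (when the breach is discovered), so May 23, 2028 through June 2, 2028; done May 26, 2028 — within the window.
Step 2: 74 days after June 27, 2028 (end of the 32-day waiting period, which began when the default notice is delivered on May 26, 2028) is September 9, 2028; done September 8, 2028 — timely.
Step 3: 38 days after September 13, 2028 (end of the 5-day response period, which began when the final cure demand is issued on September 8, 2028) is October 21, 2028; September 16, 2028 is within that limit.
Step 4: the earliest permitted date is 40 days after September 16, 2028 (when the termination notice is served), i.e. October 26, 2028; done October 24, 2028 — 2 days too early.

Step 4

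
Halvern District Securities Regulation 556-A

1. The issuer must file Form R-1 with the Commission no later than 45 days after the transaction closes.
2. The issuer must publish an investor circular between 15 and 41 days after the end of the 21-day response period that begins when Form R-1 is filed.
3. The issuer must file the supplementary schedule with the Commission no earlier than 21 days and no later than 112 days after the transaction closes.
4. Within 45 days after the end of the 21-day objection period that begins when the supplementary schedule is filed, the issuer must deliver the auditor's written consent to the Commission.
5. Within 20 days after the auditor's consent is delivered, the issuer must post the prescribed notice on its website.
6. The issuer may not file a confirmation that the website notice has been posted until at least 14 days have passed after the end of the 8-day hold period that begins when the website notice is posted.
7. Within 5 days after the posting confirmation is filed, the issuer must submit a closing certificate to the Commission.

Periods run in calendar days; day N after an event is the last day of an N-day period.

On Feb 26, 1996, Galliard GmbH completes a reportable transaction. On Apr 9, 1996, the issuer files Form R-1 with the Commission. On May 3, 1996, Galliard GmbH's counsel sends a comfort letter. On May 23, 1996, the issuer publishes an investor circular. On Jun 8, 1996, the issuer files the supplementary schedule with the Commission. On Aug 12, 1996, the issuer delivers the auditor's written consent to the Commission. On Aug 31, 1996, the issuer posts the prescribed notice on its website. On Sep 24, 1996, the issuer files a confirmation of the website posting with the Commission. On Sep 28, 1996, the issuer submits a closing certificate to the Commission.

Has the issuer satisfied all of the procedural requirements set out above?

Yes

(1) due by Feb 26, 1996 + 45 days = Apr 11, 1996; Apr 9, 1996 is within that limit.
(2) the permitted window runs from Apr 30, 1996 + 15 = May 15, 1996 to Apr 30, 1996 + 41 = Jun 10, 1996; May 23, 1996 falls inside that range.
(3) the permitted window runs from Feb 26, 1996 + 21 = Mar 18, 1996 to Feb 26, 1996 + 112 = Jun 17, 1996; Jun 8, 1996 falls inside that range.
(4) due by Jun 29, 1996 + 45 days = Aug 13, 1996; completed Aug 12, 1996, before the deadline.
(5) due by Aug 12, 1996 + 20 days = Sep 1, 1996; Aug 31, 1996 is within that limit.
(6) permitted from Sep 8, 1996 + 14 days = Sep 22, 1996 onward; done Sep 24, 1996 — permitted.
(7) due by Sep 24, 1996 + 5 days = Sep 29, 1996; Sep 28, 1996 is within that limit.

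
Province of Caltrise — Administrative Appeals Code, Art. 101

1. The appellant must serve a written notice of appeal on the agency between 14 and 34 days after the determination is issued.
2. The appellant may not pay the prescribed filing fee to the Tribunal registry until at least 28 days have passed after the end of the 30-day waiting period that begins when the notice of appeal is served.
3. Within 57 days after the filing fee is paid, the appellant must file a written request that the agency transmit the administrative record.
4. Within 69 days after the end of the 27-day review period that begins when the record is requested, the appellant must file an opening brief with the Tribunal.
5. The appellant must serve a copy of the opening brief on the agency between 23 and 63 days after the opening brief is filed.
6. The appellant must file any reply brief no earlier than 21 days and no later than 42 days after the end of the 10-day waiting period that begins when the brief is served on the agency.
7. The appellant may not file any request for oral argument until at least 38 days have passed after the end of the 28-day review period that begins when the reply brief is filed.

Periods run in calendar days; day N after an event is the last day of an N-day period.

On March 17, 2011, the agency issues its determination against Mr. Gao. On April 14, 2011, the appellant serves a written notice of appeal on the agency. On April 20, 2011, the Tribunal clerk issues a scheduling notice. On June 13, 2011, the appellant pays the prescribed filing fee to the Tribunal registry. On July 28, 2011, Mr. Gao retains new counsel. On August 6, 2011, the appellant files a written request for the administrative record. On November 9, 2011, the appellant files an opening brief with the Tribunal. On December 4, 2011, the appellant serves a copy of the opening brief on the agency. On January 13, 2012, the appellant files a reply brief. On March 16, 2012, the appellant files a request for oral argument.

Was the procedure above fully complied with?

No

(1) the permitted window runs from March 17, 2011 + 14 = March 31, 2011 to March 17, 2011 + 34 = April 20, 2011; April 14, 2011 falls inside that range.
(2) permitted from May 14, 2011 + 28 days = June 11, 2011 onward; June 13, 2011 is on or after that date.
(3) due by June 13, 2011 + 57 days = August 9, 2011; completed August 6, 2011, before the deadline.
(4) due by September 2, 2011 + 69 days = November 10, 2011; November 9, 2011 is within that limit.
(5) the permitted window runs from November 9, 2011 + 23 = December 2, 2011 to November 9, 2011 + 63 = January 11, 2012; December 4, 2011 falls inside that range.
(6) the permitted window runs from December 14, 2011 + 21 = January 4, 2012 to December 14, 2011 + 42 = January 25, 2012; January 13, 2012 falls inside that range.
(7) permitted from February 10, 2012 + 38 days = March 19, 2012 onward; done March 16, 2012 — 3 days too early.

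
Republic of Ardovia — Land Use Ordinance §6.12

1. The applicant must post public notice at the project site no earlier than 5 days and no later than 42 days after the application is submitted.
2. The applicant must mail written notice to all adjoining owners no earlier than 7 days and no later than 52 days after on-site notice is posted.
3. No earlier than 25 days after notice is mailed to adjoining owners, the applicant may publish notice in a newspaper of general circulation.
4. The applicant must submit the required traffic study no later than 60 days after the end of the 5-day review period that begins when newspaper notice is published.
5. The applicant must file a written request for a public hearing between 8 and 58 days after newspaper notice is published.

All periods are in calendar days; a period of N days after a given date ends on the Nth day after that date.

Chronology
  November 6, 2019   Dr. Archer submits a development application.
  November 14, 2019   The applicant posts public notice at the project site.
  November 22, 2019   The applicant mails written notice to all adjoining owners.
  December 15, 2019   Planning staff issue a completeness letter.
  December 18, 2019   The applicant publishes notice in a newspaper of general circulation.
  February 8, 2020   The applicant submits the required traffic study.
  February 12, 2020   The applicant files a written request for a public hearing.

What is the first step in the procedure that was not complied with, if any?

(1) the permitted window runs from November 6, 2019 + 5 = November 11, 2019 to November 6, 2019 + 42 = December 18, 2019; November 14, 2019 falls inside that range.
(2) the permitted window runs from November 14, 2019 + 7 = November 21, 2019 to November 14, 2019 + 52 = January 5, 2020; November 22, 2019 falls inside that range.
(3) permitted from November 22, 2019 + 25 days = December 17, 2019 onward; December 18, 2019 is on or after that date.
(4) due by December 23, 2019 + 60 days = February 21, 2020; completed February 8, 2020, before the deadline.
(5) the permitted window runs from December 18, 2019 + 8 = December 26, 2019 to December 18, 2019 + 58 = February 14, 2020; February 12, 2020 falls inside that range.

None — every step was satisfied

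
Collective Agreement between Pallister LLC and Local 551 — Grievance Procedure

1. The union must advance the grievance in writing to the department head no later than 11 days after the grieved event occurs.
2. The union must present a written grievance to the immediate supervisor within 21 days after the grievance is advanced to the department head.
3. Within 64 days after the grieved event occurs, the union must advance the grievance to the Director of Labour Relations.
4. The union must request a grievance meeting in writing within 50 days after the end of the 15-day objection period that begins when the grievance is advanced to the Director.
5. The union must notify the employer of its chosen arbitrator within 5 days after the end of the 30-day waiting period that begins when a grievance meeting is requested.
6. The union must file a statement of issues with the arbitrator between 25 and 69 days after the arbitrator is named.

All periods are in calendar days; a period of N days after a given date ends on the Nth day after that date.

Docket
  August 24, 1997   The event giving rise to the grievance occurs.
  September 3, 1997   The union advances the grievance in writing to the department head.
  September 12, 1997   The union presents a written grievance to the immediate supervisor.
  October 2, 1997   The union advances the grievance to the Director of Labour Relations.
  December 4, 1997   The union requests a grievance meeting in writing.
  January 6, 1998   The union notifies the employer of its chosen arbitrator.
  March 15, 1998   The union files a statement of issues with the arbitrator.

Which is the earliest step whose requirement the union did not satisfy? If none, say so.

Step 1 — counting 11 days from August 24, 1997 (when the grieved event occurs) gives a deadline of September 4, 1997; done September 3, 1997 — timely.
Step 2 — counting 21 days from September 3, 1997 (when the grievance is advanced to the department head) gives a deadline of September 24, 1997; done September 12, 1997 — timely.
Step 3 — counting 64 days from August 24, 1997 (when the grieved event occurs) gives a deadline of October 27, 1997; done October 2, 1997 — timely.
Step 4 — counting 50 days from October 17, 1997 (end of the 15-day objection period, which began when the grievance is advanced to the Director on October 2, 1997) gives a deadline of December 6, 1997; December 4, 1997 is within that limit.
Step 5 — counting 5 days from January 3, 1998 (end of the 30-day waiting period, which began when a grievance meeting is requested on December 4, 1997) gives a deadline of January 8, 1998; January 6, 1998 is within that limit.
Step 6 — 25 and 69 days from January 6, 1998 (when the arbitrator is named) are January 31, 1998 and March 16, 1998 respectively; March 15, 1998 falls inside that range.

None — every step was satisfied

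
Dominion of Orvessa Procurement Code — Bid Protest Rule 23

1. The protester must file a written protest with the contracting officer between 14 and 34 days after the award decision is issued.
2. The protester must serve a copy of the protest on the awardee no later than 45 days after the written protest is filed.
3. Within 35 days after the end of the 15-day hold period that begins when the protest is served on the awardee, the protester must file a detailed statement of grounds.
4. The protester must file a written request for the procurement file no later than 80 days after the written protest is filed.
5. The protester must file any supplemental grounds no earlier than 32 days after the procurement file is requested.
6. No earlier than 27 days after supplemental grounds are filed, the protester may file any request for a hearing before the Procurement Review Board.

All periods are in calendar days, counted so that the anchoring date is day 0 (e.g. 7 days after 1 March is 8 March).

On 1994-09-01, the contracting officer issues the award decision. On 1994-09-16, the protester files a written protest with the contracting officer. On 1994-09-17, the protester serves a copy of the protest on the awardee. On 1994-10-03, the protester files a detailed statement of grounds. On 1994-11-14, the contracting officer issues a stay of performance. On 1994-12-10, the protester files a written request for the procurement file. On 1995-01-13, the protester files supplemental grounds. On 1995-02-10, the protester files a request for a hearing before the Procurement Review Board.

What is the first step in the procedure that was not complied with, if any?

(1) the permitted window runs from 1994-09-01 + 14 = 1994-09-15 to 1994-09-01 + 34 = 1994-10-05; done 1994-09-16 — within the window.
(2) due by 1994-09-16 + 45 days = 1994-10-31; completed 1994-09-17, before the deadline.
(3) due by 1994-10-02 + 35 days = 1994-11-06; completed 1994-10-03, before the deadline.
(4) due by 1994-09-16 + 80 days = 1994-12-05; 1994-12-10 misses that deadline by 5 days.
The procedure was therefore not followed at step 4.

Step 4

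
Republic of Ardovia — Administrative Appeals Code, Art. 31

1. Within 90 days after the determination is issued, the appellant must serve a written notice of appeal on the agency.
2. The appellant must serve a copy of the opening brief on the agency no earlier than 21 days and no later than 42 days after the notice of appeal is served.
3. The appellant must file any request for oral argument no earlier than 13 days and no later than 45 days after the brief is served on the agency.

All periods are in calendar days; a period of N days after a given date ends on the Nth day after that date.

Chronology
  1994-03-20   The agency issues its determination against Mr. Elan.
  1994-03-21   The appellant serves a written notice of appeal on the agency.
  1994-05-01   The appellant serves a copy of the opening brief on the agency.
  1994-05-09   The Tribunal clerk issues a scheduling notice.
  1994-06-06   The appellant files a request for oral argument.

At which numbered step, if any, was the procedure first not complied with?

None — every step was satisfied

Step 1 — counting 90 days from 1994-03-20 (when the determination is issued) gives a deadline of 1994-06-18; completed 1994-03-21, before the deadline.
Step 2 — 21 and 42 days from 1994-03-21 (when the notice of appeal is served) are 1994-04-11 and 1994-05-02 respectively; done 1994-05-01, which is between those dates.
Step 3 — 13 and 45 days from 1994-05-01 (when the brief is served on the agency) are 1994-05-14 and 1994-06-15 respectively; 1994-06-06 falls inside that range.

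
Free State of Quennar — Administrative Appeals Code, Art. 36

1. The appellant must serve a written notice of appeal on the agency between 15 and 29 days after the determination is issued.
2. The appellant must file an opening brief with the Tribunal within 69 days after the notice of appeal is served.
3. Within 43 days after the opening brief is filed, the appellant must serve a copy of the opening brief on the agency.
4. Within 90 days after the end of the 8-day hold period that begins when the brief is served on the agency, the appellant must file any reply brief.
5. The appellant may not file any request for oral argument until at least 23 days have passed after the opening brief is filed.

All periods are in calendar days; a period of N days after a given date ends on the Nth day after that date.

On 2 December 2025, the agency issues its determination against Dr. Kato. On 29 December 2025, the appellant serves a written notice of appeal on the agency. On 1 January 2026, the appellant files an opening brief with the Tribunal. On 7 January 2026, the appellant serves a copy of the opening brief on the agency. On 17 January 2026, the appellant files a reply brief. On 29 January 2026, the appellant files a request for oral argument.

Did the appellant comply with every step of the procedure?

Yes

Step 1 — 15 and 29 days from 2 December 2025 (when the determination is issued) are 17 December 2025 and 31 December 2025 respectively; 29 December 2025 falls inside that range.
Step 2 — counting 69 days from 29 December 2025 (when the notice of appeal is served) gives a deadline of 8 March 2026; completed 1 January 2026, before the deadline.
Step 3 — counting 43 days from 1 January 2026 (when the opening brief is filed) gives a deadline of 13 February 2026; done 7 January 2026 — timely.
Step 4 — counting 90 days from 15 January 2026 (end of the 8-day hold period, which began when the brief is served on the agency on 7 January 2026) gives a deadline of 15 April 2026; 17 January 2026 is within that limit.
Step 5 — must wait 23 days from 1 January 2026 (when the opening brief is filed), so not before 24 January 2026; done 29 January 2026, after the minimum wait.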